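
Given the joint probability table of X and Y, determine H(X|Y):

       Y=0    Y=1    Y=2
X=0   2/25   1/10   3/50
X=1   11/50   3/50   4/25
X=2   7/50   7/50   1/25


H(X|Y) = Σ_y p(y) H(X|Y=y)
  p(Y=0) = 11/25, H(X|Y=0) = 1.4728
  p(Y=1) = 3/10, H(X|Y=1) = 1.5058
  p(Y=2) = 13/50, H(X|Y=2) = 1.3347
H(X|Y) = 0.4400×1.4728 + 0.3000×1.5058 + 0.2600×1.3347 = 1.4468 bits


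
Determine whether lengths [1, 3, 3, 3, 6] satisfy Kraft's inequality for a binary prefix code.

Kraft inequality: Σ 2^(-l_i) ≤ 1 for prefix-free code
Calculating: 2^(-1) + 2^(-3) + 2^(-3) + 2^(-3) + 2^(-6)
= 0.5 + 0.125 + 0.125 + 0.125 + 0.015625
= 0.8906
Since 0.8906 ≤ 1, prefix-free code exists


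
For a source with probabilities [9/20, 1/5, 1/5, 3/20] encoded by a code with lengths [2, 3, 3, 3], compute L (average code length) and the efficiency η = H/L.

Average length L = Σ p_i × l_i = 2.5500 bits
Entropy H = 1.8577 bits
Efficiency η = H/L × 100% = 72.85%


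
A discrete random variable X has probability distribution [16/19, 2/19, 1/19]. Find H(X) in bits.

H(X) = -Σ p(x) log₂ p(x)
  -16/19 × log₂(16/19) = 0.2088
  -2/19 × log₂(2/19) = 0.3419
  -1/19 × log₂(1/19) = 0.2236
H(X) = 0.7742 bits


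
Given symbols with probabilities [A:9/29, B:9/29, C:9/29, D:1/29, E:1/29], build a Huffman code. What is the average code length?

Huffman tree construction:
Combine smallest probabilities repeatedly
Resulting codes:
  A: 01 (length 2)
  B: 10 (length 2)
  C: 11 (length 2)
  D: 000 (length 3)
  E: 001 (length 3)
Average length = Σ p(s) × length(s) = 2.0690 bits


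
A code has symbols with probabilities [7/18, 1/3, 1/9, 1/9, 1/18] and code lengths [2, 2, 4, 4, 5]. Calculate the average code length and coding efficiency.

Average length L = Σ p_i × l_i = 2.6111 bits
Entropy H = 1.9943 bits
Efficiency η = H/L × 100% = 76.38%


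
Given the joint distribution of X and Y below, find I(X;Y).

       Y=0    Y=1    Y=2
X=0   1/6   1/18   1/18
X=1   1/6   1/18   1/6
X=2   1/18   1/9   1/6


H(X) = 1.5715, H(Y) = 1.5420, H(X,Y) = 3.0022
I(X;Y) = H(X) + H(Y) - H(X,Y) = 0.1114 bits


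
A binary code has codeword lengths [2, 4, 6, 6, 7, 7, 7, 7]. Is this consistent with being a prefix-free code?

Kraft inequality: Σ 2^(-l_i) ≤ 1 for prefix-free code
Calculating: 2^(-2) + 2^(-4) + 2^(-6) + 2^(-6) + 2^(-7) + 2^(-7) + 2^(-7) + 2^(-7)
= 0.25 + 0.0625 + 0.015625 + 0.015625 + 0.0078125 + 0.0078125 + 0.0078125 + 0.0078125
= 0.3750
Since 0.3750 ≤ 1, prefix-free code exists


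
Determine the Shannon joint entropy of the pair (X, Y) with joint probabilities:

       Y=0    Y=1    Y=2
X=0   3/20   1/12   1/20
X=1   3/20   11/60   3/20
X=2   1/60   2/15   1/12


H(X,Y) = -Σ p(x,y) log₂ p(x,y)
  p(0,0)=3/20: -0.1500 × log₂(0.1500) = 0.4105
  p(0,1)=1/12: -0.0833 × log₂(0.0833) = 0.2987
  p(0,2)=1/20: -0.0500 × log₂(0.0500) = 0.2161
  p(1,0)=3/20: -0.1500 × log₂(0.1500) = 0.4105
  p(1,1)=11/60: -0.1833 × log₂(0.1833) = 0.4487
  p(1,2)=3/20: -0.1500 × log₂(0.1500) = 0.4105
  p(2,0)=1/60: -0.0167 × log₂(0.0167) = 0.0984
  p(2,1)=2/15: -0.1333 × log₂(0.1333) = 0.3876
  p(2,2)=1/12: -0.0833 × log₂(0.0833) = 0.2987
H(X,Y) = 2.9800 bits


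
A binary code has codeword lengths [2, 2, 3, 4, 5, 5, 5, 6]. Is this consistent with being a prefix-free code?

Kraft inequality: Σ 2^(-l_i) ≤ 1 for prefix-free code
Calculating: 2^(-2) + 2^(-2) + 2^(-3) + 2^(-4) + 2^(-5) + 2^(-5) + 2^(-5) + 2^(-6)
= 0.25 + 0.25 + 0.125 + 0.0625 + 0.03125 + 0.03125 + 0.03125 + 0.015625
= 0.7969
Since 0.7969 ≤ 1, prefix-free code exists


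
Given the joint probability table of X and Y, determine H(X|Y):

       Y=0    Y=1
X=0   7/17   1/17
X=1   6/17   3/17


H(X|Y) = Σ_y p(y) H(X|Y=y)
  p(Y=0) = 13/17, H(X|Y=0) = 0.9957
  p(Y=1) = 4/17, H(X|Y=1) = 0.8113
H(X|Y) = 0.7647×0.9957 + 0.2353×0.8113 = 0.9523 bits


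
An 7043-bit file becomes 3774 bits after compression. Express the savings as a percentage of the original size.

Space savings = (1 - Compressed/Original) × 100%
= (1 - 3774/7043) × 100%
= 46.41%


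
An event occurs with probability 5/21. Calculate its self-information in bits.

Information content I(x) = -log₂(p(x))
I = -log₂(5/21) = -log₂(0.2381)
I = 2.0704 bits


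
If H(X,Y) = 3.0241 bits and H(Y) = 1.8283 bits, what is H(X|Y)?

Chain rule: H(X,Y) = H(X|Y) + H(Y)
H(X|Y) = H(X,Y) - H(Y) = 3.0241 - 1.8283 = 1.1958 bits


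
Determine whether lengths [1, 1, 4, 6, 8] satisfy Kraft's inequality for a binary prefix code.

Kraft inequality: Σ 2^(-l_i) ≤ 1 for prefix-free code
Calculating: 2^(-1) + 2^(-1) + 2^(-4) + 2^(-6) + 2^(-8)
= 0.5 + 0.5 + 0.0625 + 0.015625 + 0.00390625
= 1.0820
Since 1.0820 > 1, prefix-free code does not exist


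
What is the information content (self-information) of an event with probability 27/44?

Information content I(x) = -log₂(p(x))
I = -log₂(27/44) = -log₂(0.6136)
I = 0.7045 bits


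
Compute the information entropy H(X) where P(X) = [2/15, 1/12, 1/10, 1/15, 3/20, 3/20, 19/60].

H(X) = -Σ p(x) log₂ p(x)
  -2/15 × log₂(2/15) = 0.3876
  -1/12 × log₂(1/12) = 0.2987
  -1/10 × log₂(1/10) = 0.3322
  -1/15 × log₂(1/15) = 0.2605
  -3/20 × log₂(3/20) = 0.4105
  -3/20 × log₂(3/20) = 0.4105
  -19/60 × log₂(19/60) = 0.5253
H(X) = 2.6254 bits


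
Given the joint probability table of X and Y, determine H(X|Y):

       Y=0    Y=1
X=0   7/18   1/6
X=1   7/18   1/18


H(X|Y) = Σ_y p(y) H(X|Y=y)
  p(Y=0) = 7/9, H(X|Y=0) = 1.0000
  p(Y=1) = 2/9, H(X|Y=1) = 0.8113
H(X|Y) = 0.7778×1.0000 + 0.2222×0.8113 = 0.9581 bits


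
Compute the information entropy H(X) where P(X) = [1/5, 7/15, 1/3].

H(X) = -Σ p(x) log₂ p(x)
  -1/5 × log₂(1/5) = 0.4644
  -7/15 × log₂(7/15) = 0.5131
  -1/3 × log₂(1/3) = 0.5283
H(X) = 1.5058 bits


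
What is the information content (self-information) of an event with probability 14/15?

Information content I(x) = -log₂(p(x))
I = -log₂(14/15) = -log₂(0.9333)
I = 0.0995 bits


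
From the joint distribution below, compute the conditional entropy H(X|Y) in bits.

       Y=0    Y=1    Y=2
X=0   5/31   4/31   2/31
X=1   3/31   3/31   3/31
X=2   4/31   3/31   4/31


H(X|Y) = Σ_y p(y) H(X|Y=y)
  p(Y=0) = 12/31, H(X|Y=0) = 1.5546
  p(Y=1) = 10/31, H(X|Y=1) = 1.5710
  p(Y=2) = 9/31, H(X|Y=2) = 1.5305
H(X|Y) = 0.3871×1.5546 + 0.3226×1.5710 + 0.2903×1.5305 = 1.5529 bits


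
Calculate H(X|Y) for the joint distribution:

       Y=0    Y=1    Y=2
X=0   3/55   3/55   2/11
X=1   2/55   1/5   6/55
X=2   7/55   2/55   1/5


H(X|Y) = Σ_y p(y) H(X|Y=y)
  p(Y=0) = 12/55, H(X|Y=0) = 1.3844
  p(Y=1) = 16/55, H(X|Y=1) = 1.1995
  p(Y=2) = 27/55, H(X|Y=2) = 1.5407
H(X|Y) = 0.2182×1.3844 + 0.2909×1.1995 + 0.4909×1.5407 = 1.4073 bits


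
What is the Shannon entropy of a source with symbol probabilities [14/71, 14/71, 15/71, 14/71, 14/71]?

H(X) = -Σ p(x) log₂ p(x)
  -14/71 × log₂(14/71) = 0.4619
  -14/71 × log₂(14/71) = 0.4619
  -15/71 × log₂(15/71) = 0.4738
  -14/71 × log₂(14/71) = 0.4619
  -14/71 × log₂(14/71) = 0.4619
H(X) = 2.3214 bits


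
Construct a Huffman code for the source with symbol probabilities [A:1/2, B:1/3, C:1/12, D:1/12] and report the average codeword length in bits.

Huffman tree construction:
Combine smallest probabilities repeatedly
Resulting codes:
  A: 0 (length 1)
  B: 11 (length 2)
  C: 100 (length 3)
  D: 101 (length 3)
Average length = Σ p(s) × length(s) = 1.6667 bits


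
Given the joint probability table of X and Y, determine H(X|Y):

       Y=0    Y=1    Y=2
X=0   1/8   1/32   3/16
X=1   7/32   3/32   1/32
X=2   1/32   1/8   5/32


H(X|Y) = Σ_y p(y) H(X|Y=y)
  p(Y=0) = 3/8, H(X|Y=0) = 1.2807
  p(Y=1) = 1/4, H(X|Y=1) = 1.4056
  p(Y=2) = 3/8, H(X|Y=2) = 1.3250
H(X|Y) = 0.3750×1.2807 + 0.2500×1.4056 + 0.3750×1.3250 = 1.3285 bits


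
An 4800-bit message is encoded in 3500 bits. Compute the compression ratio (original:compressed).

Compression ratio = Original / Compressed
= 4800 / 3500 = 1.37:1


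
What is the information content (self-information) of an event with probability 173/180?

Information content I(x) = -log₂(p(x))
I = -log₂(173/180) = -log₂(0.9611)
I = 0.0572 bits


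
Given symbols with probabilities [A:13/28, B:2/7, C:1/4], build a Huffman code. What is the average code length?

Huffman tree construction:
Combine smallest probabilities repeatedly
Resulting codes:
  A: 0 (length 1)
  B: 11 (length 2)
  C: 10 (length 2)
Average length = Σ p(s) × length(s) = 1.5357 bits


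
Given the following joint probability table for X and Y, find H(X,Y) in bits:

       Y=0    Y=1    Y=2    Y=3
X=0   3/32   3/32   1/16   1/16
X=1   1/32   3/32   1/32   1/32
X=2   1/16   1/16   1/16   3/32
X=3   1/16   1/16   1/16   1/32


H(X,Y) = -Σ p(x,y) log₂ p(x,y)
  p(0,0)=3/32: -0.0938 × log₂(0.0938) = 0.3202
  p(0,1)=3/32: -0.0938 × log₂(0.0938) = 0.3202
  p(0,2)=1/16: -0.0625 × log₂(0.0625) = 0.2500
  p(0,3)=1/16: -0.0625 × log₂(0.0625) = 0.2500
  p(1,0)=1/32: -0.0312 × log₂(0.0312) = 0.1562
  p(1,1)=3/32: -0.0938 × log₂(0.0938) = 0.3202
  p(1,2)=1/32: -0.0312 × log₂(0.0312) = 0.1562
  p(1,3)=1/32: -0.0312 × log₂(0.0312) = 0.1562
  p(2,0)=1/16: -0.0625 × log₂(0.0625) = 0.2500
  p(2,1)=1/16: -0.0625 × log₂(0.0625) = 0.2500
  p(2,2)=1/16: -0.0625 × log₂(0.0625) = 0.2500
  p(2,3)=3/32: -0.0938 × log₂(0.0938) = 0.3202
  p(3,0)=1/16: -0.0625 × log₂(0.0625) = 0.2500
  p(3,1)=1/16: -0.0625 × log₂(0.0625) = 0.2500
  p(3,2)=1/16: -0.0625 × log₂(0.0625) = 0.2500
  p(3,3)=1/32: -0.0312 × log₂(0.0312) = 0.1562
H(X,Y) = 3.9056 bits


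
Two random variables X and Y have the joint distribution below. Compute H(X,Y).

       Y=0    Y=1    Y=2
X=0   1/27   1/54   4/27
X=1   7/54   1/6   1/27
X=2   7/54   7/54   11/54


H(X,Y) = -Σ p(x,y) log₂ p(x,y)
  p(0,0)=1/27: -0.0370 × log₂(0.0370) = 0.1761
  p(0,1)=1/54: -0.0185 × log₂(0.0185) = 0.1066
  p(0,2)=4/27: -0.1481 × log₂(0.1481) = 0.4081
  p(1,0)=7/54: -0.1296 × log₂(0.1296) = 0.3821
  p(1,1)=1/6: -0.1667 × log₂(0.1667) = 0.4308
  p(1,2)=1/27: -0.0370 × log₂(0.0370) = 0.1761
  p(2,0)=7/54: -0.1296 × log₂(0.1296) = 0.3821
  p(2,1)=7/54: -0.1296 × log₂(0.1296) = 0.3821
  p(2,2)=11/54: -0.2037 × log₂(0.2037) = 0.4676
H(X,Y) = 2.9116 bits


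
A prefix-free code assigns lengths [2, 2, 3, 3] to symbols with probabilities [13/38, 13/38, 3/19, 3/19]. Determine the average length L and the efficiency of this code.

Average length L = Σ p_i × l_i = 2.3158 bits
Entropy H = 1.8997 bits
Efficiency η = H/L × 100% = 82.03%


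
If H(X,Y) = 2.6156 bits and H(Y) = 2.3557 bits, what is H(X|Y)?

Chain rule: H(X,Y) = H(X|Y) + H(Y)
H(X|Y) = H(X,Y) - H(Y) = 2.6156 - 2.3557 = 0.2599 bits


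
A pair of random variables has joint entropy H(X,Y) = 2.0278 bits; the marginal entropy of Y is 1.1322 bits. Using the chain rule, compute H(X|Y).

Chain rule: H(X,Y) = H(X|Y) + H(Y)
H(X|Y) = H(X,Y) - H(Y) = 2.0278 - 1.1322 = 0.8956 bits


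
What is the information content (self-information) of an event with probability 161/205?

Information content I(x) = -log₂(p(x))
I = -log₂(161/205) = -log₂(0.7854)
I = 0.3486 bits


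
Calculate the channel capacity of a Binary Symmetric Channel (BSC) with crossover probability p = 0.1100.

For BSC with error probability p:
C = 1 - H(p) where H(p) is binary entropy
H(0.1100) = -0.1100 × log₂(0.1100) - 0.8900 × log₂(0.8900)
H(p) = 0.4999
C = 1 - 0.4999 = 0.5001 bits/use


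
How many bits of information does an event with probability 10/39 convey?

Information content I(x) = -log₂(p(x))
I = -log₂(10/39) = -log₂(0.2564)
I = 1.9635 bits


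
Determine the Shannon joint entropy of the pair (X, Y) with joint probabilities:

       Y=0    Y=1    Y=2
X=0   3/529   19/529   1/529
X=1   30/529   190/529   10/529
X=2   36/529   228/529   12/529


H(X,Y) = -Σ p(x,y) log₂ p(x,y)
  p(0,0)=3/529: -0.0057 × log₂(0.0057) = 0.0423
  p(0,1)=19/529: -0.0359 × log₂(0.0359) = 0.1724
  p(0,2)=1/529: -0.0019 × log₂(0.0019) = 0.0171
  p(1,0)=30/529: -0.0567 × log₂(0.0567) = 0.2348
  p(1,1)=190/529: -0.3592 × log₂(0.3592) = 0.5306
  p(1,2)=10/529: -0.0189 × log₂(0.0189) = 0.1082
  p(2,0)=36/529: -0.0681 × log₂(0.0681) = 0.2639
  p(2,1)=228/529: -0.4310 × log₂(0.4310) = 0.5233
  p(2,2)=12/529: -0.0227 × log₂(0.0227) = 0.1239
H(X,Y) = 2.0165 bits


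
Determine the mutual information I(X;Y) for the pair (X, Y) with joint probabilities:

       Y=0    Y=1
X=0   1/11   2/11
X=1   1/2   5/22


H(X) = 0.8454, H(Y) = 0.9760, H(X,Y) = 1.7475
I(X;Y) = H(X) + H(Y) - H(X,Y) = 0.0739 bits


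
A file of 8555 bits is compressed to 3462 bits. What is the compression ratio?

Compression ratio = Original / Compressed
= 8555 / 3462 = 2.47:1


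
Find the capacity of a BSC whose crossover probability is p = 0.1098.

For BSC with error probability p:
C = 1 - H(p) where H(p) is binary entropy
H(0.1098) = -0.1098 × log₂(0.1098) - 0.8902 × log₂(0.8902)
H(p) = 0.4993
C = 1 - 0.4993 = 0.5007 bits/use


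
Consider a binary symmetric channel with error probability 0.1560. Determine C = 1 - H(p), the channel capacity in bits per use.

For BSC with error probability p:
C = 1 - H(p) where H(p) is binary entropy
H(0.1560) = -0.1560 × log₂(0.1560) - 0.8440 × log₂(0.8440)
H(p) = 0.6247
C = 1 - 0.6247 = 0.3753 bits/use


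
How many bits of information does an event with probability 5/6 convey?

Information content I(x) = -log₂(p(x))
I = -log₂(5/6) = -log₂(0.8333)
I = 0.2630 bits


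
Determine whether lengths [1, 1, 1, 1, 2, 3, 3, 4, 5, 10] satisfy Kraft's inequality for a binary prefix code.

Kraft inequality: Σ 2^(-l_i) ≤ 1 for prefix-free code
Calculating: 2^(-1) + 2^(-1) + 2^(-1) + 2^(-1) + 2^(-2) + 2^(-3) + 2^(-3) + 2^(-4) + 2^(-5) + 2^(-10)
= 0.5 + 0.5 + 0.5 + 0.5 + 0.25 + 0.125 + 0.125 + 0.0625 + 0.03125 + 0.0009765625
= 2.5947
Since 2.5947 > 1, prefix-free code does not exist


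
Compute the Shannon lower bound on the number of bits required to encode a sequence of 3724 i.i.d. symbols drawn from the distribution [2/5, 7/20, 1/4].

Entropy H = 1.5589 bits/symbol
Minimum bits = H × n = 1.5589 × 3724
= 5805.24 bits


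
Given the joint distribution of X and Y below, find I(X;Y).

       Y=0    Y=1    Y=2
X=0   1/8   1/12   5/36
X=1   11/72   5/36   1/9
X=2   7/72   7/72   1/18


H(X) = 1.5583, H(Y) = 1.5792, H(X,Y) = 3.1167
I(X;Y) = H(X) + H(Y) - H(X,Y) = 0.0208 bits


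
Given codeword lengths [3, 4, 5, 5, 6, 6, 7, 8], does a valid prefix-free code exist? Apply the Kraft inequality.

Kraft inequality: Σ 2^(-l_i) ≤ 1 for prefix-free code
Calculating: 2^(-3) + 2^(-4) + 2^(-5) + 2^(-5) + 2^(-6) + 2^(-6) + 2^(-7) + 2^(-8)
= 0.125 + 0.0625 + 0.03125 + 0.03125 + 0.015625 + 0.015625 + 0.0078125 + 0.00390625
= 0.2930
Since 0.2930 ≤ 1, prefix-free code exists


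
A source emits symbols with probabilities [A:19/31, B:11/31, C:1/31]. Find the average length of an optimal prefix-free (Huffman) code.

Huffman tree construction:
Combine smallest probabilities repeatedly
Resulting codes:
  A: 1 (length 1)
  B: 01 (length 2)
  C: 00 (length 2)
Average length = Σ p(s) × length(s) = 1.3871 bits


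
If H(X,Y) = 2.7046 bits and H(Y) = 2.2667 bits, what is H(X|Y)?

Chain rule: H(X,Y) = H(X|Y) + H(Y)
H(X|Y) = H(X,Y) - H(Y) = 2.7046 - 2.2667 = 0.4379 bits


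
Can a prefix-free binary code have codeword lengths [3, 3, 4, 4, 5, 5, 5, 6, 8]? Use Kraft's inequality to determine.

Kraft inequality: Σ 2^(-l_i) ≤ 1 for prefix-free code
Calculating: 2^(-3) + 2^(-3) + 2^(-4) + 2^(-4) + 2^(-5) + 2^(-5) + 2^(-5) + 2^(-6) + 2^(-8)
= 0.125 + 0.125 + 0.0625 + 0.0625 + 0.03125 + 0.03125 + 0.03125 + 0.015625 + 0.00390625
= 0.4883
Since 0.4883 ≤ 1, prefix-free code exists


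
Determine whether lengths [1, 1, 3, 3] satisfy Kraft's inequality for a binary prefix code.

Kraft inequality: Σ 2^(-l_i) ≤ 1 for prefix-free code
Calculating: 2^(-1) + 2^(-1) + 2^(-3) + 2^(-3)
= 0.5 + 0.5 + 0.125 + 0.125
= 1.2500
Since 1.2500 > 1, prefix-free code does not exist


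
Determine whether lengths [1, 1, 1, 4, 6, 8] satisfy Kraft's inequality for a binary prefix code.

Kraft inequality: Σ 2^(-l_i) ≤ 1 for prefix-free code
Calculating: 2^(-1) + 2^(-1) + 2^(-1) + 2^(-4) + 2^(-6) + 2^(-8)
= 0.5 + 0.5 + 0.5 + 0.0625 + 0.015625 + 0.00390625
= 1.5820
Since 1.5820 > 1, prefix-free code does not exist


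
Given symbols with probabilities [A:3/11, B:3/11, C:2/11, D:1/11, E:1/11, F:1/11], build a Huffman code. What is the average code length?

Huffman tree construction:
Combine smallest probabilities repeatedly
Resulting codes:
  A: 01 (length 2)
  B: 10 (length 2)
  C: 111 (length 3)
  D: 000 (length 3)
  E: 001 (length 3)
  F: 110 (length 3)
Average length = Σ p(s) × length(s) = 2.4545 bits


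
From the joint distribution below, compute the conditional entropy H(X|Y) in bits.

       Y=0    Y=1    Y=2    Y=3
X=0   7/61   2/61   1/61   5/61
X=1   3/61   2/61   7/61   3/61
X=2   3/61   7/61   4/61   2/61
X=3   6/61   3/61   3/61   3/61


H(X|Y) = Σ_y p(y) H(X|Y=y)
  p(Y=0) = 19/61, H(X|Y=0) = 1.8968
  p(Y=1) = 14/61, H(X|Y=1) = 1.7783
  p(Y=2) = 15/61, H(X|Y=2) = 1.7465
  p(Y=3) = 13/61, H(X|Y=3) = 1.9220
H(X|Y) = 0.3115×1.8968 + 0.2295×1.7783 + 0.2459×1.7465 + 0.2131×1.9220 = 1.8380 bits


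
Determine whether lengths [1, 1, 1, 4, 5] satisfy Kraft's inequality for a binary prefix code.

Kraft inequality: Σ 2^(-l_i) ≤ 1 for prefix-free code
Calculating: 2^(-1) + 2^(-1) + 2^(-1) + 2^(-4) + 2^(-5)
= 0.5 + 0.5 + 0.5 + 0.0625 + 0.03125
= 1.5938
Since 1.5938 > 1, prefix-free code does not exist


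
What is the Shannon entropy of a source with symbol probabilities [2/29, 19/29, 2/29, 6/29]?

H(X) = -Σ p(x) log₂ p(x)
  -2/29 × log₂(2/29) = 0.2661
  -19/29 × log₂(19/29) = 0.3997
  -2/29 × log₂(2/29) = 0.2661
  -6/29 × log₂(6/29) = 0.4703
H(X) = 1.4021 bits


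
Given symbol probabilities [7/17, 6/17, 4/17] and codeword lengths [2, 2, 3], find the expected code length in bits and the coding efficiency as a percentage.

Average length L = Σ p_i × l_i = 2.2353 bits
Entropy H = 1.5486 bits
Efficiency η = H/L × 100% = 69.28%


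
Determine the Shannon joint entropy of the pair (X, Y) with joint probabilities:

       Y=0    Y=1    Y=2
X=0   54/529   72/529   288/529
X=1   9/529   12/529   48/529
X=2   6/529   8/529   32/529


H(X,Y) = -Σ p(x,y) log₂ p(x,y)
  p(0,0)=54/529: -0.1021 × log₂(0.1021) = 0.3361
  p(0,1)=72/529: -0.1361 × log₂(0.1361) = 0.3916
  p(0,2)=288/529: -0.5444 × log₂(0.5444) = 0.4776
  p(1,0)=9/529: -0.0170 × log₂(0.0170) = 0.1000
  p(1,1)=12/529: -0.0227 × log₂(0.0227) = 0.1239
  p(1,2)=48/529: -0.0907 × log₂(0.0907) = 0.3141
  p(2,0)=6/529: -0.0113 × log₂(0.0113) = 0.0733
  p(2,1)=8/529: -0.0151 × log₂(0.0151) = 0.0914
  p(2,2)=32/529: -0.0605 × log₂(0.0605) = 0.2448
H(X,Y) = 2.1528 bits


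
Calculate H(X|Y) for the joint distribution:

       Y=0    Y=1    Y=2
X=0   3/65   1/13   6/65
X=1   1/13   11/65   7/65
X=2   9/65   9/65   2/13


H(X|Y) = Σ_y p(y) H(X|Y=y)
  p(Y=0) = 17/65, H(X|Y=0) = 1.4466
  p(Y=1) = 5/13, H(X|Y=1) = 1.5161
  p(Y=2) = 23/65, H(X|Y=2) = 1.5505
H(X|Y) = 0.2615×1.4466 + 0.3846×1.5161 + 0.3538×1.5505 = 1.5101 bits


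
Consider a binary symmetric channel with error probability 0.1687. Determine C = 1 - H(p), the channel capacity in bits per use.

For BSC with error probability p:
C = 1 - H(p) where H(p) is binary entropy
H(0.1687) = -0.1687 × log₂(0.1687) - 0.8313 × log₂(0.8313)
H(p) = 0.6547
C = 1 - 0.6547 = 0.3453 bits/use


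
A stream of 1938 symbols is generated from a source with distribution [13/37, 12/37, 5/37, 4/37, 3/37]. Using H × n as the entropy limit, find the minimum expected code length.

Entropy H = 2.0881 bits/symbol
Minimum bits = H × n = 2.0881 × 1938
= 4046.75 bits


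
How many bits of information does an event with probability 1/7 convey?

Information content I(x) = -log₂(p(x))
I = -log₂(1/7) = -log₂(0.1429)
I = 2.8074 bits


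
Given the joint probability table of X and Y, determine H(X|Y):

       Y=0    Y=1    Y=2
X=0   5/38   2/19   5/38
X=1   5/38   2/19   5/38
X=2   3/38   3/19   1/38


H(X|Y) = Σ_y p(y) H(X|Y=y)
  p(Y=0) = 13/38, H(X|Y=0) = 1.5486
  p(Y=1) = 7/19, H(X|Y=1) = 1.5567
  p(Y=2) = 11/38, H(X|Y=2) = 1.3486
H(X|Y) = 0.3421×1.5486 + 0.3684×1.5567 + 0.2895×1.3486 = 1.4937 bits


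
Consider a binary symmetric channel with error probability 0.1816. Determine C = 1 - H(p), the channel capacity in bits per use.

For BSC with error probability p:
C = 1 - H(p) where H(p) is binary entropy
H(0.1816) = -0.1816 × log₂(0.1816) - 0.8184 × log₂(0.8184)
H(p) = 0.6836
C = 1 - 0.6836 = 0.3164 bits/use


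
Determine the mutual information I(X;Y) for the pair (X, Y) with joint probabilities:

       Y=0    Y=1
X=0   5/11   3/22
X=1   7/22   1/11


H(X) = 0.9760, H(Y) = 0.7732, H(X,Y) = 1.7492
I(X;Y) = H(X) + H(Y) - H(X,Y) = 0.0001 bits


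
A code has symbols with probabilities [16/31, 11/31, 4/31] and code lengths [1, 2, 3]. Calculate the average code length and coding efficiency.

Average length L = Σ p_i × l_i = 1.6129 bits
Entropy H = 1.4041 bits
Efficiency η = H/L × 100% = 87.05%


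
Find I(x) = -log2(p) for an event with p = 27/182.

Information content I(x) = -log₂(p(x))
I = -log₂(27/182) = -log₂(0.1484)
I = 2.7529 bits


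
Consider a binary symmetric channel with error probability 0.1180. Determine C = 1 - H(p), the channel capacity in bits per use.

For BSC with error probability p:
C = 1 - H(p) where H(p) is binary entropy
H(0.1180) = -0.1180 × log₂(0.1180) - 0.8820 × log₂(0.8820)
H(p) = 0.5236
C = 1 - 0.5236 = 0.4764 bits/use


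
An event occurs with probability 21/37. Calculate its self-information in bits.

Information content I(x) = -log₂(p(x))
I = -log₂(21/37) = -log₂(0.5676)
I = 0.8171 bits


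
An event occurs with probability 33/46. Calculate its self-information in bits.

Information content I(x) = -log₂(p(x))
I = -log₂(33/46) = -log₂(0.7174)
I = 0.4792 bits


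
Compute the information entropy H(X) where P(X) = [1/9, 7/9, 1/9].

H(X) = -Σ p(x) log₂ p(x)
  -1/9 × log₂(1/9) = 0.3522
  -7/9 × log₂(7/9) = 0.2820
  -1/9 × log₂(1/9) = 0.3522
H(X) = 0.9864 bits


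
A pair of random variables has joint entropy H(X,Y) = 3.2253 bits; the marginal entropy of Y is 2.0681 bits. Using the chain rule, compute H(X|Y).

Chain rule: H(X,Y) = H(X|Y) + H(Y)
H(X|Y) = H(X,Y) - H(Y) = 3.2253 - 2.0681 = 1.1572 bits


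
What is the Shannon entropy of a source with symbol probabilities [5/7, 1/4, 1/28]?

H(X) = -Σ p(x) log₂ p(x)
  -5/7 × log₂(5/7) = 0.3467
  -1/4 × log₂(1/4) = 0.5000
  -1/28 × log₂(1/28) = 0.1717
H(X) = 1.0184 bits


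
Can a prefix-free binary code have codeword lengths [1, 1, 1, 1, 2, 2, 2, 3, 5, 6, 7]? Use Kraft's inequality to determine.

Kraft inequality: Σ 2^(-l_i) ≤ 1 for prefix-free code
Calculating: 2^(-1) + 2^(-1) + 2^(-1) + 2^(-1) + 2^(-2) + 2^(-2) + 2^(-2) + 2^(-3) + 2^(-5) + 2^(-6) + 2^(-7)
= 0.5 + 0.5 + 0.5 + 0.5 + 0.25 + 0.25 + 0.25 + 0.125 + 0.03125 + 0.015625 + 0.0078125
= 2.9297
Since 2.9297 > 1, prefix-free code does not exist


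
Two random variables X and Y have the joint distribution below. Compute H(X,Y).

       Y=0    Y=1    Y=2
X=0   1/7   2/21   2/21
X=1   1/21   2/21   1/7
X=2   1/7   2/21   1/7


H(X,Y) = -Σ p(x,y) log₂ p(x,y)
  p(0,0)=1/7: -0.1429 × log₂(0.1429) = 0.4011
  p(0,1)=2/21: -0.0952 × log₂(0.0952) = 0.3231
  p(0,2)=2/21: -0.0952 × log₂(0.0952) = 0.3231
  p(1,0)=1/21: -0.0476 × log₂(0.0476) = 0.2092
  p(1,1)=2/21: -0.0952 × log₂(0.0952) = 0.3231
  p(1,2)=1/7: -0.1429 × log₂(0.1429) = 0.4011
  p(2,0)=1/7: -0.1429 × log₂(0.1429) = 0.4011
  p(2,1)=2/21: -0.0952 × log₂(0.0952) = 0.3231
  p(2,2)=1/7: -0.1429 × log₂(0.1429) = 0.4011
H(X,Y) = 3.1057 bits


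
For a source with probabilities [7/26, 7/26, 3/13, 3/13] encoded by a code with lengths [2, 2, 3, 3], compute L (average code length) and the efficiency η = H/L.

Average length L = Σ p_i × l_i = 2.4615 bits
Entropy H = 1.9957 bits
Efficiency η = H/L × 100% = 81.08%


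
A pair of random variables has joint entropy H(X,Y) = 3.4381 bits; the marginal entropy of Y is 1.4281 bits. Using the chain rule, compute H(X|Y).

Chain rule: H(X,Y) = H(X|Y) + H(Y)
H(X|Y) = H(X,Y) - H(Y) = 3.4381 - 1.4281 = 2.01 bits


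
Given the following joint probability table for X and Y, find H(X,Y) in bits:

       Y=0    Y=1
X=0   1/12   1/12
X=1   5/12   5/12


H(X,Y) = -Σ p(x,y) log₂ p(x,y)
  p(0,0)=1/12: -0.0833 × log₂(0.0833) = 0.2987
  p(0,1)=1/12: -0.0833 × log₂(0.0833) = 0.2987
  p(1,0)=5/12: -0.4167 × log₂(0.4167) = 0.5263
  p(1,1)=5/12: -0.4167 × log₂(0.4167) = 0.5263
H(X,Y) = 1.6500 bits


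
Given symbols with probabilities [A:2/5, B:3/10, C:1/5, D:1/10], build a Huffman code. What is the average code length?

Huffman tree construction:
Combine smallest probabilities repeatedly
Resulting codes:
  A: 0 (length 1)
  B: 10 (length 2)
  C: 111 (length 3)
  D: 110 (length 3)
Average length = Σ p(s) × length(s) = 1.9000 bits


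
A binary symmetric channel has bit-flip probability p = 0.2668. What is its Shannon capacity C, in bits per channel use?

For BSC with error probability p:
C = 1 - H(p) where H(p) is binary entropy
H(0.2668) = -0.2668 × log₂(0.2668) - 0.7332 × log₂(0.7332)
H(p) = 0.8368
C = 1 - 0.8368 = 0.1632 bits/use


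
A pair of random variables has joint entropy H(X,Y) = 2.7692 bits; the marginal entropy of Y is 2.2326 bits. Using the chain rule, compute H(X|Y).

Chain rule: H(X,Y) = H(X|Y) + H(Y)
H(X|Y) = H(X,Y) - H(Y) = 2.7692 - 2.2326 = 0.5366 bits


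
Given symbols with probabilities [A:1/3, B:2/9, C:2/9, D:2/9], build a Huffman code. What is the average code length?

Huffman tree construction:
Combine smallest probabilities repeatedly
Resulting codes:
  A: 11 (length 2)
  B: 00 (length 2)
  C: 01 (length 2)
  D: 10 (length 2)
Average length = Σ p(s) × length(s) = 2.0000 bits


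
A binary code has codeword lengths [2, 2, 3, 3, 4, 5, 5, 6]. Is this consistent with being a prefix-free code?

Kraft inequality: Σ 2^(-l_i) ≤ 1 for prefix-free code
Calculating: 2^(-2) + 2^(-2) + 2^(-3) + 2^(-3) + 2^(-4) + 2^(-5) + 2^(-5) + 2^(-6)
= 0.25 + 0.25 + 0.125 + 0.125 + 0.0625 + 0.03125 + 0.03125 + 0.015625
= 0.8906
Since 0.8906 ≤ 1, prefix-free code exists


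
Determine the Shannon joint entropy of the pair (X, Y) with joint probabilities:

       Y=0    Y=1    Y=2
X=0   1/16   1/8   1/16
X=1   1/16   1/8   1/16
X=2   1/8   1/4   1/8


H(X,Y) = -Σ p(x,y) log₂ p(x,y)
  p(0,0)=1/16: -0.0625 × log₂(0.0625) = 0.2500
  p(0,1)=1/8: -0.1250 × log₂(0.1250) = 0.3750
  p(0,2)=1/16: -0.0625 × log₂(0.0625) = 0.2500
  p(1,0)=1/16: -0.0625 × log₂(0.0625) = 0.2500
  p(1,1)=1/8: -0.1250 × log₂(0.1250) = 0.3750
  p(1,2)=1/16: -0.0625 × log₂(0.0625) = 0.2500
  p(2,0)=1/8: -0.1250 × log₂(0.1250) = 0.3750
  p(2,1)=1/4: -0.2500 × log₂(0.2500) = 0.5000
  p(2,2)=1/8: -0.1250 × log₂(0.1250) = 0.3750
H(X,Y) = 3.0000 bits


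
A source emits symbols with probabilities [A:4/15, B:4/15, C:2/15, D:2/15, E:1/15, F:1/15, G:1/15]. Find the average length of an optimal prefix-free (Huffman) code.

Huffman tree construction:
Combine smallest probabilities repeatedly
Resulting codes:
  A: 01 (length 2)
  B: 10 (length 2)
  C: 001 (length 3)
  D: 110 (length 3)
  E: 1110 (length 4)
  F: 1111 (length 4)
  G: 000 (length 3)
Average length = Σ p(s) × length(s) = 2.6000 bits


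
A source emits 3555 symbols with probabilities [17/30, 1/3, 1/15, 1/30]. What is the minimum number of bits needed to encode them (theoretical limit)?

Entropy H = 1.4167 bits/symbol
Minimum bits = H × n = 1.4167 × 3555
= 5036.32 bits


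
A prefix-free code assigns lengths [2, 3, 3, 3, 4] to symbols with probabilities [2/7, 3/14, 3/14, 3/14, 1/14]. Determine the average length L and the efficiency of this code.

Average length L = Σ p_i × l_i = 2.7857 bits
Entropy H = 2.2170 bits
Efficiency η = H/L × 100% = 79.59%


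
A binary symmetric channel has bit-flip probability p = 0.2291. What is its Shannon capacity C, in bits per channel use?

For BSC with error probability p:
C = 1 - H(p) where H(p) is binary entropy
H(0.2291) = -0.2291 × log₂(0.2291) - 0.7709 × log₂(0.7709)
H(p) = 0.7764
C = 1 - 0.7764 = 0.2236 bits/use


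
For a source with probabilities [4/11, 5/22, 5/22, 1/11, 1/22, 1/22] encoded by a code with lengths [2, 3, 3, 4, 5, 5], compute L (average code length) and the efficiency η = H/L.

Average length L = Σ p_i × l_i = 2.9091 bits
Entropy H = 2.2222 bits
Efficiency η = H/L × 100% = 76.39%


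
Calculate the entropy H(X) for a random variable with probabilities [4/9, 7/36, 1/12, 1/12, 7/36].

H(X) = -Σ p(x) log₂ p(x)
  -4/9 × log₂(4/9) = 0.5200
  -7/36 × log₂(7/36) = 0.4594
  -1/12 × log₂(1/12) = 0.2987
  -1/12 × log₂(1/12) = 0.2987
  -7/36 × log₂(7/36) = 0.4594
H(X) = 2.0362 bits


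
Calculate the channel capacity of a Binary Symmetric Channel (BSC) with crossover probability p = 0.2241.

For BSC with error probability p:
C = 1 - H(p) where H(p) is binary entropy
H(0.2241) = -0.2241 × log₂(0.2241) - 0.7759 × log₂(0.7759)
H(p) = 0.7676
C = 1 - 0.7676 = 0.2324 bits/use


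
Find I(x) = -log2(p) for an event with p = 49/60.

Information content I(x) = -log₂(p(x))
I = -log₂(49/60) = -log₂(0.8167)
I = 0.2922 bits


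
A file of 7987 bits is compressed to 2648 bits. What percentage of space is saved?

Space savings = (1 - Compressed/Original) × 100%
= (1 - 2648/7987) × 100%
= 66.85%


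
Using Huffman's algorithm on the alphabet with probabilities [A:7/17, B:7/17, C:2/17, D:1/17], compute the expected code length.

Huffman tree construction:
Combine smallest probabilities repeatedly
Resulting codes:
  A: 11 (length 2)
  B: 0 (length 1)
  C: 101 (length 3)
  D: 100 (length 3)
Average length = Σ p(s) × length(s) = 1.7647 bits


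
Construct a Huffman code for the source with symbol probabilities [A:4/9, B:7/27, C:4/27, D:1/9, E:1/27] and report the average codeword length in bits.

Huffman tree construction:
Combine smallest probabilities repeatedly
Resulting codes:
  A: 0 (length 1)
  B: 10 (length 2)
  C: 110 (length 3)
  D: 1111 (length 4)
  E: 1110 (length 4)
Average length = Σ p(s) × length(s) = 2.0000 bits


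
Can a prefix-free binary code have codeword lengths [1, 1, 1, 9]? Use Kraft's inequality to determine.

Kraft inequality: Σ 2^(-l_i) ≤ 1 for prefix-free code
Calculating: 2^(-1) + 2^(-1) + 2^(-1) + 2^(-9)
= 0.5 + 0.5 + 0.5 + 0.001953125
= 1.5020
Since 1.5020 > 1, prefix-free code does not exist


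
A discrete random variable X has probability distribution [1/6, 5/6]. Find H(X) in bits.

H(X) = -Σ p(x) log₂ p(x)
  -1/6 × log₂(1/6) = 0.4308
  -5/6 × log₂(5/6) = 0.2192
H(X) = 0.6500 bits


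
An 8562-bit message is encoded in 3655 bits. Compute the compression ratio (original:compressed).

Compression ratio = Original / Compressed
= 8562 / 3655 = 2.34:1


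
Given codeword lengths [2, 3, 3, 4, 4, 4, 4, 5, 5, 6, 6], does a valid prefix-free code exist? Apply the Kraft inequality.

Kraft inequality: Σ 2^(-l_i) ≤ 1 for prefix-free code
Calculating: 2^(-2) + 2^(-3) + 2^(-3) + 2^(-4) + 2^(-4) + 2^(-4) + 2^(-4) + 2^(-5) + 2^(-5) + 2^(-6) + 2^(-6)
= 0.25 + 0.125 + 0.125 + 0.0625 + 0.0625 + 0.0625 + 0.0625 + 0.03125 + 0.03125 + 0.015625 + 0.015625
= 0.8438
Since 0.8438 ≤ 1, prefix-free code exists


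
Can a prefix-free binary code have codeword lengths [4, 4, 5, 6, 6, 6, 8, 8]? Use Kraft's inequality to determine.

Kraft inequality: Σ 2^(-l_i) ≤ 1 for prefix-free code
Calculating: 2^(-4) + 2^(-4) + 2^(-5) + 2^(-6) + 2^(-6) + 2^(-6) + 2^(-8) + 2^(-8)
= 0.0625 + 0.0625 + 0.03125 + 0.015625 + 0.015625 + 0.015625 + 0.00390625 + 0.00390625
= 0.2109
Since 0.2109 ≤ 1, prefix-free code exists


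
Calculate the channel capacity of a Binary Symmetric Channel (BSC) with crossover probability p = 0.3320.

For BSC with error probability p:
C = 1 - H(p) where H(p) is binary entropy
H(0.3320) = -0.3320 × log₂(0.3320) - 0.6680 × log₂(0.6680)
H(p) = 0.9170
C = 1 - 0.9170 = 0.0830 bits/use


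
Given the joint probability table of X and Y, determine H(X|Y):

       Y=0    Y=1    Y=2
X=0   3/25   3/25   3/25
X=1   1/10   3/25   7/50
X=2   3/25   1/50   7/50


H(X|Y) = Σ_y p(y) H(X|Y=y)
  p(Y=0) = 17/50, H(X|Y=0) = 1.5799
  p(Y=1) = 13/50, H(X|Y=1) = 1.3143
  p(Y=2) = 2/5, H(X|Y=2) = 1.5813
H(X|Y) = 0.3400×1.5799 + 0.2600×1.3143 + 0.4000×1.5813 = 1.5114 bits


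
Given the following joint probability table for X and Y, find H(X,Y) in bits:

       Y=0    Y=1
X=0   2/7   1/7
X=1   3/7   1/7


H(X,Y) = -Σ p(x,y) log₂ p(x,y)
  p(0,0)=2/7: -0.2857 × log₂(0.2857) = 0.5164
  p(0,1)=1/7: -0.1429 × log₂(0.1429) = 0.4011
  p(1,0)=3/7: -0.4286 × log₂(0.4286) = 0.5239
  p(1,1)=1/7: -0.1429 × log₂(0.1429) = 0.4011
H(X,Y) = 1.8424 bits


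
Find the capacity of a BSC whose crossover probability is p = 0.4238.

For BSC with error probability p:
C = 1 - H(p) where H(p) is binary entropy
H(0.4238) = -0.4238 × log₂(0.4238) - 0.5762 × log₂(0.5762)
H(p) = 0.9832
C = 1 - 0.9832 = 0.0168 bits/use


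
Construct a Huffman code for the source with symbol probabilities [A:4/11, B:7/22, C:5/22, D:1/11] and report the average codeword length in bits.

Huffman tree construction:
Combine smallest probabilities repeatedly
Resulting codes:
  A: 0 (length 1)
  B: 10 (length 2)
  C: 111 (length 3)
  D: 110 (length 3)
Average length = Σ p(s) × length(s) = 1.9545 bits


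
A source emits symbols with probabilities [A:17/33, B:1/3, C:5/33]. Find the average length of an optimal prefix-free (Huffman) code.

Huffman tree construction:
Combine smallest probabilities repeatedly
Resulting codes:
  A: 1 (length 1)
  B: 01 (length 2)
  C: 00 (length 2)
Average length = Σ p(s) × length(s) = 1.4848 bits


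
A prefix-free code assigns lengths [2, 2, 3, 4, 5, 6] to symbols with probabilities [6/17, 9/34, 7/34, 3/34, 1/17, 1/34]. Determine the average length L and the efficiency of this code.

Average length L = Σ p_i × l_i = 2.6765 bits
Entropy H = 2.2064 bits
Efficiency η = H/L × 100% = 82.44%


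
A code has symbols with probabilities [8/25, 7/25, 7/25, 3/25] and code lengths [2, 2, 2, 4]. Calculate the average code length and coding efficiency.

Average length L = Σ p_i × l_i = 2.2400 bits
Entropy H = 1.9215 bits
Efficiency η = H/L × 100% = 85.78%


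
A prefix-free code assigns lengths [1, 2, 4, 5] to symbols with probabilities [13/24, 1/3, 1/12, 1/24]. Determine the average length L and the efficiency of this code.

Average length L = Σ p_i × l_i = 1.7500 bits
Entropy H = 1.4972 bits
Efficiency η = H/L × 100% = 85.56%


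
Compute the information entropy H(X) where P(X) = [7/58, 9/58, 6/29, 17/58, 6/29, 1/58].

H(X) = -Σ p(x) log₂ p(x)
  -7/58 × log₂(7/58) = 0.3682
  -9/58 × log₂(9/58) = 0.4171
  -6/29 × log₂(6/29) = 0.4703
  -17/58 × log₂(17/58) = 0.5189
  -6/29 × log₂(6/29) = 0.4703
  -1/58 × log₂(1/58) = 0.1010
H(X) = 2.3458 bits


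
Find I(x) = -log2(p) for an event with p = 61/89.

Information content I(x) = -log₂(p(x))
I = -log₂(61/89) = -log₂(0.6854)
I = 0.5450 bits


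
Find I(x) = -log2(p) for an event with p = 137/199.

Information content I(x) = -log₂(p(x))
I = -log₂(137/199) = -log₂(0.6884)
I = 0.5386 bits


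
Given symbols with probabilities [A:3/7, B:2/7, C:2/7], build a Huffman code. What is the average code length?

Huffman tree construction:
Combine smallest probabilities repeatedly
Resulting codes:
  A: 0 (length 1)
  B: 10 (length 2)
  C: 11 (length 2)
Average length = Σ p(s) × length(s) = 1.5714 bits


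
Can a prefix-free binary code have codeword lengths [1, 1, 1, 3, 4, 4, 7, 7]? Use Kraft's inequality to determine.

Kraft inequality: Σ 2^(-l_i) ≤ 1 for prefix-free code
Calculating: 2^(-1) + 2^(-1) + 2^(-1) + 2^(-3) + 2^(-4) + 2^(-4) + 2^(-7) + 2^(-7)
= 0.5 + 0.5 + 0.5 + 0.125 + 0.0625 + 0.0625 + 0.0078125 + 0.0078125
= 1.7656
Since 1.7656 > 1, prefix-free code does not exist


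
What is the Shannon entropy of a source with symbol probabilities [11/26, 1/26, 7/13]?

H(X) = -Σ p(x) log₂ p(x)
  -11/26 × log₂(11/26) = 0.5250
  -1/26 × log₂(1/26) = 0.1808
  -7/13 × log₂(7/13) = 0.4809
H(X) = 1.1867 bits


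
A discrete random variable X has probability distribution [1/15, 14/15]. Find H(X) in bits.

H(X) = -Σ p(x) log₂ p(x)
  -1/15 × log₂(1/15) = 0.2605
  -14/15 × log₂(14/15) = 0.0929
H(X) = 0.3534 bits


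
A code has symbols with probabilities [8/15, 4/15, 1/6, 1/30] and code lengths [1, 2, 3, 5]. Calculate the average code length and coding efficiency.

Average length L = Σ p_i × l_i = 1.7333 bits
Entropy H = 1.5866 bits
Efficiency η = H/L × 100% = 91.53%


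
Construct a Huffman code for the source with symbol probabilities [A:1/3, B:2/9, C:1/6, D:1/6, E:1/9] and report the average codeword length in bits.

Huffman tree construction:
Combine smallest probabilities repeatedly
Resulting codes:
  A: 11 (length 2)
  B: 01 (length 2)
  C: 101 (length 3)
  D: 00 (length 2)
  E: 100 (length 3)
Average length = Σ p(s) × length(s) = 2.2778 bits


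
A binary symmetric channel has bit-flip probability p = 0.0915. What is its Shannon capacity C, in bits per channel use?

For BSC with error probability p:
C = 1 - H(p) where H(p) is binary entropy
H(0.0915) = -0.0915 × log₂(0.0915) - 0.9085 × log₂(0.9085)
H(p) = 0.4415
C = 1 - 0.4415 = 0.5585 bits/use


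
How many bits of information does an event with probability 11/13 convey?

Information content I(x) = -log₂(p(x))
I = -log₂(11/13) = -log₂(0.8462)
I = 0.2410 bits


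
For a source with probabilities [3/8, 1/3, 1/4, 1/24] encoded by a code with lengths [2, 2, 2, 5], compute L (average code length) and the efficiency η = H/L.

Average length L = Σ p_i × l_i = 2.1250 bits
Entropy H = 1.7500 bits
Efficiency η = H/L × 100% = 82.35%


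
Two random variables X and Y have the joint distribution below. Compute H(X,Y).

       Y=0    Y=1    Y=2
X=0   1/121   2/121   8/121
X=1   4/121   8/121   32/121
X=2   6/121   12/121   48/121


H(X,Y) = -Σ p(x,y) log₂ p(x,y)
  p(0,0)=1/121: -0.0083 × log₂(0.0083) = 0.0572
  p(0,1)=2/121: -0.0165 × log₂(0.0165) = 0.0978
  p(0,2)=8/121: -0.0661 × log₂(0.0661) = 0.2591
  p(1,0)=4/121: -0.0331 × log₂(0.0331) = 0.1626
  p(1,1)=8/121: -0.0661 × log₂(0.0661) = 0.2591
  p(1,2)=32/121: -0.2645 × log₂(0.2645) = 0.5075
  p(2,0)=6/121: -0.0496 × log₂(0.0496) = 0.2149
  p(2,1)=12/121: -0.0992 × log₂(0.0992) = 0.3306
  p(2,2)=48/121: -0.3967 × log₂(0.3967) = 0.5292
H(X,Y) = 2.4180 bits


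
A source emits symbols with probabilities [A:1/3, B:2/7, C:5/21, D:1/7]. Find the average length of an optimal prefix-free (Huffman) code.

Huffman tree construction:
Combine smallest probabilities repeatedly
Resulting codes:
  A: 11 (length 2)
  B: 10 (length 2)
  C: 01 (length 2)
  D: 00 (length 2)
Average length = Σ p(s) × length(s) = 2.0000 bits


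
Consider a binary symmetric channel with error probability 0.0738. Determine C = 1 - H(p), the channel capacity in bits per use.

For BSC with error probability p:
C = 1 - H(p) where H(p) is binary entropy
H(0.0738) = -0.0738 × log₂(0.0738) - 0.9262 × log₂(0.9262)
H(p) = 0.3799
C = 1 - 0.3799 = 0.6201 bits/use


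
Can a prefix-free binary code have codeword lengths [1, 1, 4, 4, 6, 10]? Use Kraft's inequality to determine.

Kraft inequality: Σ 2^(-l_i) ≤ 1 for prefix-free code
Calculating: 2^(-1) + 2^(-1) + 2^(-4) + 2^(-4) + 2^(-6) + 2^(-10)
= 0.5 + 0.5 + 0.0625 + 0.0625 + 0.015625 + 0.0009765625
= 1.1416
Since 1.1416 > 1, prefix-free code does not exist
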